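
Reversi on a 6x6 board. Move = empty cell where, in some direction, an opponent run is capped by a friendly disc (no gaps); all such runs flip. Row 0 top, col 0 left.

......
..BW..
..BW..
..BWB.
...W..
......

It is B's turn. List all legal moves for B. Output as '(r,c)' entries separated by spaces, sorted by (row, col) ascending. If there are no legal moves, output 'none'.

(0,2): no bracket -> illegal
(0,3): no bracket -> illegal
(0,4): flips 1 -> legal
(1,4): flips 2 -> legal
(2,4): flips 1 -> legal
(4,2): no bracket -> illegal
(4,4): flips 1 -> legal
(5,2): flips 1 -> legal
(5,3): no bracket -> illegal
(5,4): flips 1 -> legal

Answer: (0,4) (1,4) (2,4) (4,4) (5,2) (5,4)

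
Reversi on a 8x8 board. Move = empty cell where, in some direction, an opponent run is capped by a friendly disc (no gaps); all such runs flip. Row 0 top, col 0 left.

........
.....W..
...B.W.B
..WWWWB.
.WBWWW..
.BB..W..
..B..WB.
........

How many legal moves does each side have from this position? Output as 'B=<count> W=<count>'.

Answer: B=13 W=11

Derivation:
-- B to move --
(0,4): no bracket -> illegal
(0,5): no bracket -> illegal
(0,6): no bracket -> illegal
(1,4): flips 1 -> legal
(1,6): flips 3 -> legal
(2,1): no bracket -> illegal
(2,2): flips 4 -> legal
(2,4): flips 1 -> legal
(2,6): no bracket -> illegal
(3,0): flips 1 -> legal
(3,1): flips 5 -> legal
(4,0): flips 1 -> legal
(4,6): flips 3 -> legal
(5,0): flips 2 -> legal
(5,3): flips 2 -> legal
(5,4): flips 1 -> legal
(5,6): flips 2 -> legal
(6,4): flips 1 -> legal
(7,4): no bracket -> illegal
(7,5): no bracket -> illegal
(7,6): no bracket -> illegal
B mobility = 13
-- W to move --
(1,2): flips 1 -> legal
(1,3): flips 1 -> legal
(1,4): flips 1 -> legal
(1,6): no bracket -> illegal
(1,7): no bracket -> illegal
(2,2): no bracket -> illegal
(2,4): no bracket -> illegal
(2,6): no bracket -> illegal
(3,1): no bracket -> illegal
(3,7): flips 1 -> legal
(4,0): no bracket -> illegal
(4,6): no bracket -> illegal
(4,7): flips 1 -> legal
(5,0): no bracket -> illegal
(5,3): no bracket -> illegal
(5,6): no bracket -> illegal
(5,7): no bracket -> illegal
(6,0): flips 2 -> legal
(6,1): flips 2 -> legal
(6,3): flips 1 -> legal
(6,7): flips 1 -> legal
(7,1): no bracket -> illegal
(7,2): flips 3 -> legal
(7,3): no bracket -> illegal
(7,5): no bracket -> illegal
(7,6): no bracket -> illegal
(7,7): flips 1 -> legal
W mobility = 11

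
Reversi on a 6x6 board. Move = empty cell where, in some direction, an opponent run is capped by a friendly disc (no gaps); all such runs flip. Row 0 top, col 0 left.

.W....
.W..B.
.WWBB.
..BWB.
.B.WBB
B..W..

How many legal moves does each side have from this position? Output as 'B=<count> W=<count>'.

Answer: B=7 W=7

Derivation:
-- B to move --
(0,0): flips 3 -> legal
(0,2): no bracket -> illegal
(1,0): flips 1 -> legal
(1,2): flips 1 -> legal
(1,3): no bracket -> illegal
(2,0): flips 2 -> legal
(3,0): no bracket -> illegal
(3,1): no bracket -> illegal
(4,2): flips 2 -> legal
(5,2): flips 1 -> legal
(5,4): flips 1 -> legal
B mobility = 7
-- W to move --
(0,3): no bracket -> illegal
(0,4): no bracket -> illegal
(0,5): no bracket -> illegal
(1,2): no bracket -> illegal
(1,3): flips 1 -> legal
(1,5): flips 1 -> legal
(2,5): flips 3 -> legal
(3,0): no bracket -> illegal
(3,1): flips 1 -> legal
(3,5): flips 2 -> legal
(4,0): no bracket -> illegal
(4,2): flips 1 -> legal
(5,1): no bracket -> illegal
(5,2): no bracket -> illegal
(5,4): no bracket -> illegal
(5,5): flips 1 -> legal
W mobility = 7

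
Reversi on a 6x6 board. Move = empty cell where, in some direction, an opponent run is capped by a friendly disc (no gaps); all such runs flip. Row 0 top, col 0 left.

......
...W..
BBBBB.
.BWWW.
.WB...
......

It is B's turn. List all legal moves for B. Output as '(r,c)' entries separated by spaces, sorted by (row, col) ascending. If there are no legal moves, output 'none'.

Answer: (0,2) (0,3) (0,4) (3,5) (4,0) (4,3) (4,4) (4,5) (5,0) (5,1)

Derivation:
(0,2): flips 1 -> legal
(0,3): flips 1 -> legal
(0,4): flips 1 -> legal
(1,2): no bracket -> illegal
(1,4): no bracket -> illegal
(2,5): no bracket -> illegal
(3,0): no bracket -> illegal
(3,5): flips 3 -> legal
(4,0): flips 1 -> legal
(4,3): flips 2 -> legal
(4,4): flips 2 -> legal
(4,5): flips 1 -> legal
(5,0): flips 2 -> legal
(5,1): flips 1 -> legal
(5,2): no bracket -> illegal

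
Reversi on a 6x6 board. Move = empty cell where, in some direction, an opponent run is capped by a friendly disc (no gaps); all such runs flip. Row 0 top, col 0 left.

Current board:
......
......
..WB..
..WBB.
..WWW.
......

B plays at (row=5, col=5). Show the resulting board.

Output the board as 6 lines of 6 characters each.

Answer: ......
......
..WB..
..WBB.
..WWB.
.....B

Derivation:
Place B at (5,5); scan 8 dirs for brackets.
Dir NW: opp run (4,4) capped by B -> flip
Dir N: first cell '.' (not opp) -> no flip
Dir NE: edge -> no flip
Dir W: first cell '.' (not opp) -> no flip
Dir E: edge -> no flip
Dir SW: edge -> no flip
Dir S: edge -> no flip
Dir SE: edge -> no flip
All flips: (4,4)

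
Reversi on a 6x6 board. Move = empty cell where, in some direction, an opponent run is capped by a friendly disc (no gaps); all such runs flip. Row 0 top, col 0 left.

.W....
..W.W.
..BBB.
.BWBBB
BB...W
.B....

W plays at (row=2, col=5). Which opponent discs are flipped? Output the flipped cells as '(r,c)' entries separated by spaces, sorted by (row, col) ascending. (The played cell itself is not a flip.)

Dir NW: first cell 'W' (not opp) -> no flip
Dir N: first cell '.' (not opp) -> no flip
Dir NE: edge -> no flip
Dir W: opp run (2,4) (2,3) (2,2), next='.' -> no flip
Dir E: edge -> no flip
Dir SW: opp run (3,4), next='.' -> no flip
Dir S: opp run (3,5) capped by W -> flip
Dir SE: edge -> no flip

Answer: (3,5)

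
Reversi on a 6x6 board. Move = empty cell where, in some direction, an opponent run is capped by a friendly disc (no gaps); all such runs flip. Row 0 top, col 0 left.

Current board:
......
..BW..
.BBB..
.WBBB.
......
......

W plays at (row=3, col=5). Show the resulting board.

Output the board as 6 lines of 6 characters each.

Answer: ......
..BW..
.BBB..
.WWWWW
......
......

Derivation:
Place W at (3,5); scan 8 dirs for brackets.
Dir NW: first cell '.' (not opp) -> no flip
Dir N: first cell '.' (not opp) -> no flip
Dir NE: edge -> no flip
Dir W: opp run (3,4) (3,3) (3,2) capped by W -> flip
Dir E: edge -> no flip
Dir SW: first cell '.' (not opp) -> no flip
Dir S: first cell '.' (not opp) -> no flip
Dir SE: edge -> no flip
All flips: (3,2) (3,3) (3,4)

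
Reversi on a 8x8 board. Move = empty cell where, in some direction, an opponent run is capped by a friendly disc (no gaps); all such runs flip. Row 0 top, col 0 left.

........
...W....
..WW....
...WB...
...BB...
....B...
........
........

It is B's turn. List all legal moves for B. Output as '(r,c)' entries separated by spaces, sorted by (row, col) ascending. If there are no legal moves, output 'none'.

(0,2): no bracket -> illegal
(0,3): flips 3 -> legal
(0,4): no bracket -> illegal
(1,1): flips 2 -> legal
(1,2): flips 1 -> legal
(1,4): no bracket -> illegal
(2,1): no bracket -> illegal
(2,4): no bracket -> illegal
(3,1): no bracket -> illegal
(3,2): flips 1 -> legal
(4,2): no bracket -> illegal

Answer: (0,3) (1,1) (1,2) (3,2)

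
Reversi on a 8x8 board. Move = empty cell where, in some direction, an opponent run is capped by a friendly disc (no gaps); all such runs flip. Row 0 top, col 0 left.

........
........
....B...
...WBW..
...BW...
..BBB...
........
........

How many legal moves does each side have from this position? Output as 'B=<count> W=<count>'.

Answer: B=7 W=7

Derivation:
-- B to move --
(2,2): no bracket -> illegal
(2,3): flips 1 -> legal
(2,5): no bracket -> illegal
(2,6): flips 2 -> legal
(3,2): flips 1 -> legal
(3,6): flips 1 -> legal
(4,2): flips 1 -> legal
(4,5): flips 1 -> legal
(4,6): flips 1 -> legal
(5,5): no bracket -> illegal
B mobility = 7
-- W to move --
(1,3): flips 1 -> legal
(1,4): flips 2 -> legal
(1,5): flips 1 -> legal
(2,3): no bracket -> illegal
(2,5): no bracket -> illegal
(3,2): no bracket -> illegal
(4,1): no bracket -> illegal
(4,2): flips 1 -> legal
(4,5): no bracket -> illegal
(5,1): no bracket -> illegal
(5,5): no bracket -> illegal
(6,1): no bracket -> illegal
(6,2): flips 1 -> legal
(6,3): flips 2 -> legal
(6,4): flips 1 -> legal
(6,5): no bracket -> illegal
W mobility = 7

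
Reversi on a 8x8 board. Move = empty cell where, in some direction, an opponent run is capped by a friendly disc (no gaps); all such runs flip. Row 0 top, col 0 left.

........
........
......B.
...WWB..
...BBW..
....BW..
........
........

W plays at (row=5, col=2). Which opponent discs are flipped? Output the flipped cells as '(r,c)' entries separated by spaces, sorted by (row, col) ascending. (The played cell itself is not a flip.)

Dir NW: first cell '.' (not opp) -> no flip
Dir N: first cell '.' (not opp) -> no flip
Dir NE: opp run (4,3) capped by W -> flip
Dir W: first cell '.' (not opp) -> no flip
Dir E: first cell '.' (not opp) -> no flip
Dir SW: first cell '.' (not opp) -> no flip
Dir S: first cell '.' (not opp) -> no flip
Dir SE: first cell '.' (not opp) -> no flip

Answer: (4,3)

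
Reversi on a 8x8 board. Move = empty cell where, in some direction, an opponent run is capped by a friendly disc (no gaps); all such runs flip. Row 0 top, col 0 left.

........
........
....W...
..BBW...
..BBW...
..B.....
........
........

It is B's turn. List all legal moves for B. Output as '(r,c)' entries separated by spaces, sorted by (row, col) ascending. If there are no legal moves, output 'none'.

(1,3): no bracket -> illegal
(1,4): no bracket -> illegal
(1,5): flips 1 -> legal
(2,3): no bracket -> illegal
(2,5): flips 1 -> legal
(3,5): flips 1 -> legal
(4,5): flips 1 -> legal
(5,3): no bracket -> illegal
(5,4): no bracket -> illegal
(5,5): flips 1 -> legal

Answer: (1,5) (2,5) (3,5) (4,5) (5,5)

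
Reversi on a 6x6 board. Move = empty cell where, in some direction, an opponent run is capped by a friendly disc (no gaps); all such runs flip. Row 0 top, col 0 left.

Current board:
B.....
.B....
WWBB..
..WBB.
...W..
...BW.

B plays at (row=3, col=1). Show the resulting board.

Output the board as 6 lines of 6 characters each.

Place B at (3,1); scan 8 dirs for brackets.
Dir NW: opp run (2,0), next=edge -> no flip
Dir N: opp run (2,1) capped by B -> flip
Dir NE: first cell 'B' (not opp) -> no flip
Dir W: first cell '.' (not opp) -> no flip
Dir E: opp run (3,2) capped by B -> flip
Dir SW: first cell '.' (not opp) -> no flip
Dir S: first cell '.' (not opp) -> no flip
Dir SE: first cell '.' (not opp) -> no flip
All flips: (2,1) (3,2)

Answer: B.....
.B....
WBBB..
.BBBB.
...W..
...BW.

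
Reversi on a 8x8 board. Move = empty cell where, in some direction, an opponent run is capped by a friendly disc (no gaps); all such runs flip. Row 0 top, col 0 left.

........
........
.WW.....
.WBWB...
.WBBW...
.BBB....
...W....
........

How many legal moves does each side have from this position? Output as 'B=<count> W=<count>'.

Answer: B=14 W=8

Derivation:
-- B to move --
(1,0): flips 1 -> legal
(1,1): flips 3 -> legal
(1,2): flips 1 -> legal
(1,3): no bracket -> illegal
(2,0): flips 1 -> legal
(2,3): flips 1 -> legal
(2,4): flips 1 -> legal
(3,0): flips 2 -> legal
(3,5): flips 1 -> legal
(4,0): flips 1 -> legal
(4,5): flips 1 -> legal
(5,0): flips 1 -> legal
(5,4): flips 1 -> legal
(5,5): no bracket -> illegal
(6,2): no bracket -> illegal
(6,4): no bracket -> illegal
(7,2): no bracket -> illegal
(7,3): flips 1 -> legal
(7,4): flips 1 -> legal
B mobility = 14
-- W to move --
(2,3): flips 1 -> legal
(2,4): flips 1 -> legal
(2,5): no bracket -> illegal
(3,5): flips 1 -> legal
(4,0): no bracket -> illegal
(4,5): no bracket -> illegal
(5,0): no bracket -> illegal
(5,4): flips 2 -> legal
(6,0): flips 2 -> legal
(6,1): flips 1 -> legal
(6,2): flips 4 -> legal
(6,4): flips 2 -> legal
W mobility = 8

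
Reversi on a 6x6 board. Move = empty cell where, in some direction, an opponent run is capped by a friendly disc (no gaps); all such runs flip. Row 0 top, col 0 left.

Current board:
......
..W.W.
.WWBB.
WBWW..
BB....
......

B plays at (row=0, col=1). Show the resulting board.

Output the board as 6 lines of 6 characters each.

Answer: .B....
..B.W.
.WWBB.
WBWW..
BB....
......

Derivation:
Place B at (0,1); scan 8 dirs for brackets.
Dir NW: edge -> no flip
Dir N: edge -> no flip
Dir NE: edge -> no flip
Dir W: first cell '.' (not opp) -> no flip
Dir E: first cell '.' (not opp) -> no flip
Dir SW: first cell '.' (not opp) -> no flip
Dir S: first cell '.' (not opp) -> no flip
Dir SE: opp run (1,2) capped by B -> flip
All flips: (1,2)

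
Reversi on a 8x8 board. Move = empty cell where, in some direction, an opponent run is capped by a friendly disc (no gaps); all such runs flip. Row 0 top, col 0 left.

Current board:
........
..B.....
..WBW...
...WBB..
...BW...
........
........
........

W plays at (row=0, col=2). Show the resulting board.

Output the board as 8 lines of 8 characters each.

Answer: ..W.....
..W.....
..WBW...
...WBB..
...BW...
........
........
........

Derivation:
Place W at (0,2); scan 8 dirs for brackets.
Dir NW: edge -> no flip
Dir N: edge -> no flip
Dir NE: edge -> no flip
Dir W: first cell '.' (not opp) -> no flip
Dir E: first cell '.' (not opp) -> no flip
Dir SW: first cell '.' (not opp) -> no flip
Dir S: opp run (1,2) capped by W -> flip
Dir SE: first cell '.' (not opp) -> no flip
All flips: (1,2)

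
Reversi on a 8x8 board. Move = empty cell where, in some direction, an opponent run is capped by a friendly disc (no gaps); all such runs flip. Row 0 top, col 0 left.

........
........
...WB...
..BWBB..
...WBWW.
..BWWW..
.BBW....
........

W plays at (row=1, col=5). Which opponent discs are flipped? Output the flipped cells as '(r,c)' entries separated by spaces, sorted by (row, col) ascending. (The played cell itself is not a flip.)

Dir NW: first cell '.' (not opp) -> no flip
Dir N: first cell '.' (not opp) -> no flip
Dir NE: first cell '.' (not opp) -> no flip
Dir W: first cell '.' (not opp) -> no flip
Dir E: first cell '.' (not opp) -> no flip
Dir SW: opp run (2,4) capped by W -> flip
Dir S: first cell '.' (not opp) -> no flip
Dir SE: first cell '.' (not opp) -> no flip

Answer: (2,4)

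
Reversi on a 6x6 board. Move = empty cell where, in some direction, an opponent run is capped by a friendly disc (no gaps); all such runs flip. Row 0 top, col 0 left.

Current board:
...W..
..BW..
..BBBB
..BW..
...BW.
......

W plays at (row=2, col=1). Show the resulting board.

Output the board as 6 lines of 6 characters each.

Answer: ...W..
..WW..
.WBBBB
..BW..
...BW.
......

Derivation:
Place W at (2,1); scan 8 dirs for brackets.
Dir NW: first cell '.' (not opp) -> no flip
Dir N: first cell '.' (not opp) -> no flip
Dir NE: opp run (1,2) capped by W -> flip
Dir W: first cell '.' (not opp) -> no flip
Dir E: opp run (2,2) (2,3) (2,4) (2,5), next=edge -> no flip
Dir SW: first cell '.' (not opp) -> no flip
Dir S: first cell '.' (not opp) -> no flip
Dir SE: opp run (3,2) (4,3), next='.' -> no flip
All flips: (1,2)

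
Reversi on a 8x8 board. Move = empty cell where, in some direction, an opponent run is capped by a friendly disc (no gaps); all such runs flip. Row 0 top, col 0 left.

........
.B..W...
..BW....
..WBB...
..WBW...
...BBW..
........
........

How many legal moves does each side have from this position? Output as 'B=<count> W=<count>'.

-- B to move --
(0,3): no bracket -> illegal
(0,4): no bracket -> illegal
(0,5): no bracket -> illegal
(1,2): flips 1 -> legal
(1,3): flips 1 -> legal
(1,5): no bracket -> illegal
(2,1): flips 1 -> legal
(2,4): flips 1 -> legal
(2,5): no bracket -> illegal
(3,1): flips 2 -> legal
(3,5): flips 1 -> legal
(4,1): flips 1 -> legal
(4,5): flips 1 -> legal
(4,6): no bracket -> illegal
(5,1): flips 1 -> legal
(5,2): flips 2 -> legal
(5,6): flips 1 -> legal
(6,4): no bracket -> illegal
(6,5): no bracket -> illegal
(6,6): flips 2 -> legal
B mobility = 12
-- W to move --
(0,0): flips 3 -> legal
(0,1): no bracket -> illegal
(0,2): no bracket -> illegal
(1,0): no bracket -> illegal
(1,2): flips 1 -> legal
(1,3): no bracket -> illegal
(2,0): no bracket -> illegal
(2,1): flips 1 -> legal
(2,4): flips 2 -> legal
(2,5): no bracket -> illegal
(3,1): no bracket -> illegal
(3,5): flips 2 -> legal
(4,5): flips 1 -> legal
(5,2): flips 2 -> legal
(6,2): flips 1 -> legal
(6,3): flips 3 -> legal
(6,4): flips 2 -> legal
(6,5): flips 2 -> legal
W mobility = 11

Answer: B=12 W=11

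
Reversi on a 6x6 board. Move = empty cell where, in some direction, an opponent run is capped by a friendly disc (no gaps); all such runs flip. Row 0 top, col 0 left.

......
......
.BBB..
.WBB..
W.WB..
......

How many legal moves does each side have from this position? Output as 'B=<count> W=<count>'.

-- B to move --
(2,0): no bracket -> illegal
(3,0): flips 1 -> legal
(4,1): flips 2 -> legal
(5,0): no bracket -> illegal
(5,1): flips 1 -> legal
(5,2): flips 1 -> legal
(5,3): no bracket -> illegal
B mobility = 4
-- W to move --
(1,0): no bracket -> illegal
(1,1): flips 1 -> legal
(1,2): flips 2 -> legal
(1,3): flips 1 -> legal
(1,4): no bracket -> illegal
(2,0): no bracket -> illegal
(2,4): flips 1 -> legal
(3,0): no bracket -> illegal
(3,4): flips 2 -> legal
(4,1): no bracket -> illegal
(4,4): flips 1 -> legal
(5,2): no bracket -> illegal
(5,3): no bracket -> illegal
(5,4): no bracket -> illegal
W mobility = 6

Answer: B=4 W=6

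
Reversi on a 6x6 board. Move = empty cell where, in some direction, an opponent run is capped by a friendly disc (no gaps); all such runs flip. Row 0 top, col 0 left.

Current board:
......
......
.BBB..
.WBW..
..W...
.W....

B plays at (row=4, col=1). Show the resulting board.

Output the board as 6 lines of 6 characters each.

Answer: ......
......
.BBB..
.BBW..
.BW...
.W....

Derivation:
Place B at (4,1); scan 8 dirs for brackets.
Dir NW: first cell '.' (not opp) -> no flip
Dir N: opp run (3,1) capped by B -> flip
Dir NE: first cell 'B' (not opp) -> no flip
Dir W: first cell '.' (not opp) -> no flip
Dir E: opp run (4,2), next='.' -> no flip
Dir SW: first cell '.' (not opp) -> no flip
Dir S: opp run (5,1), next=edge -> no flip
Dir SE: first cell '.' (not opp) -> no flip
All flips: (3,1)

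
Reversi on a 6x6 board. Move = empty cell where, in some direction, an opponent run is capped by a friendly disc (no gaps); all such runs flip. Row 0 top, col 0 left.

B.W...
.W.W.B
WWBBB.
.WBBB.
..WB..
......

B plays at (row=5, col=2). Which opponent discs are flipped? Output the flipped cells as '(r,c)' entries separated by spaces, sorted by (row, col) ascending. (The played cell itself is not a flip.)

Answer: (4,2)

Derivation:
Dir NW: first cell '.' (not opp) -> no flip
Dir N: opp run (4,2) capped by B -> flip
Dir NE: first cell 'B' (not opp) -> no flip
Dir W: first cell '.' (not opp) -> no flip
Dir E: first cell '.' (not opp) -> no flip
Dir SW: edge -> no flip
Dir S: edge -> no flip
Dir SE: edge -> no flip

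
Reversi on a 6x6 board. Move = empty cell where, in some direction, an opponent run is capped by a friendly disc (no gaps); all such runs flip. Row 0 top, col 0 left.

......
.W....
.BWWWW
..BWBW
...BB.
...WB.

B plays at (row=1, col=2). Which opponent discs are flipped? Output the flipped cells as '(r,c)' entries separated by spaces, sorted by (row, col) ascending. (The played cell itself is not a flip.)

Answer: (2,2) (2,3)

Derivation:
Dir NW: first cell '.' (not opp) -> no flip
Dir N: first cell '.' (not opp) -> no flip
Dir NE: first cell '.' (not opp) -> no flip
Dir W: opp run (1,1), next='.' -> no flip
Dir E: first cell '.' (not opp) -> no flip
Dir SW: first cell 'B' (not opp) -> no flip
Dir S: opp run (2,2) capped by B -> flip
Dir SE: opp run (2,3) capped by B -> flip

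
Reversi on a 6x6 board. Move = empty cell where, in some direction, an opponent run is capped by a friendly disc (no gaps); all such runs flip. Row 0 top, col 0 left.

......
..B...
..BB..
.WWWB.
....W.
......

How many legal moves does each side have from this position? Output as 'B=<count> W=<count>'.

-- B to move --
(2,0): no bracket -> illegal
(2,1): no bracket -> illegal
(2,4): no bracket -> illegal
(3,0): flips 3 -> legal
(3,5): no bracket -> illegal
(4,0): flips 1 -> legal
(4,1): flips 1 -> legal
(4,2): flips 1 -> legal
(4,3): flips 1 -> legal
(4,5): no bracket -> illegal
(5,3): no bracket -> illegal
(5,4): flips 1 -> legal
(5,5): flips 2 -> legal
B mobility = 7
-- W to move --
(0,1): no bracket -> illegal
(0,2): flips 2 -> legal
(0,3): no bracket -> illegal
(1,1): flips 1 -> legal
(1,3): flips 2 -> legal
(1,4): flips 1 -> legal
(2,1): no bracket -> illegal
(2,4): flips 1 -> legal
(2,5): no bracket -> illegal
(3,5): flips 1 -> legal
(4,3): no bracket -> illegal
(4,5): no bracket -> illegal
W mobility = 6

Answer: B=7 W=6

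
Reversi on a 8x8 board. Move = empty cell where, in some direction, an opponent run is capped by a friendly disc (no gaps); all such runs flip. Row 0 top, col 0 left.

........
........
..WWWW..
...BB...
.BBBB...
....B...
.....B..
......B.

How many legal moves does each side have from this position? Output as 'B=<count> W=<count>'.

-- B to move --
(1,1): flips 1 -> legal
(1,2): flips 1 -> legal
(1,3): flips 1 -> legal
(1,4): flips 1 -> legal
(1,5): flips 1 -> legal
(1,6): flips 1 -> legal
(2,1): no bracket -> illegal
(2,6): no bracket -> illegal
(3,1): no bracket -> illegal
(3,2): no bracket -> illegal
(3,5): no bracket -> illegal
(3,6): no bracket -> illegal
B mobility = 6
-- W to move --
(3,0): no bracket -> illegal
(3,1): no bracket -> illegal
(3,2): no bracket -> illegal
(3,5): no bracket -> illegal
(4,0): no bracket -> illegal
(4,5): flips 1 -> legal
(5,0): no bracket -> illegal
(5,1): flips 2 -> legal
(5,2): flips 2 -> legal
(5,3): flips 2 -> legal
(5,5): flips 2 -> legal
(5,6): no bracket -> illegal
(6,3): no bracket -> illegal
(6,4): flips 3 -> legal
(6,6): no bracket -> illegal
(6,7): no bracket -> illegal
(7,4): no bracket -> illegal
(7,5): no bracket -> illegal
(7,7): no bracket -> illegal
W mobility = 6

Answer: B=6 W=6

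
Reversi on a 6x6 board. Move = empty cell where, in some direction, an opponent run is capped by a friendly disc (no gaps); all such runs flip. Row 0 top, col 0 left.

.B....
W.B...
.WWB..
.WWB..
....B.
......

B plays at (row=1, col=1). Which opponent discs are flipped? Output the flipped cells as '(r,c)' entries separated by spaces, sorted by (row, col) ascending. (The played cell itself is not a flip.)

Dir NW: first cell '.' (not opp) -> no flip
Dir N: first cell 'B' (not opp) -> no flip
Dir NE: first cell '.' (not opp) -> no flip
Dir W: opp run (1,0), next=edge -> no flip
Dir E: first cell 'B' (not opp) -> no flip
Dir SW: first cell '.' (not opp) -> no flip
Dir S: opp run (2,1) (3,1), next='.' -> no flip
Dir SE: opp run (2,2) capped by B -> flip

Answer: (2,2)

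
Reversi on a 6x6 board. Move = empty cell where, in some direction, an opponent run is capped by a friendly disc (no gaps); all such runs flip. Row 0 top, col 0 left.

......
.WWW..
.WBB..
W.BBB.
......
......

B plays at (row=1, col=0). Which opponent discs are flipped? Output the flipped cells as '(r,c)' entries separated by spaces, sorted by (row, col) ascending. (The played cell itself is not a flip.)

Answer: (2,1)

Derivation:
Dir NW: edge -> no flip
Dir N: first cell '.' (not opp) -> no flip
Dir NE: first cell '.' (not opp) -> no flip
Dir W: edge -> no flip
Dir E: opp run (1,1) (1,2) (1,3), next='.' -> no flip
Dir SW: edge -> no flip
Dir S: first cell '.' (not opp) -> no flip
Dir SE: opp run (2,1) capped by B -> flip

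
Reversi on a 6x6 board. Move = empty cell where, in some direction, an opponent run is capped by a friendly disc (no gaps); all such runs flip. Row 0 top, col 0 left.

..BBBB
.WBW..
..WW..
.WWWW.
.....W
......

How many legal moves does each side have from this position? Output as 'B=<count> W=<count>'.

Answer: B=7 W=1

Derivation:
-- B to move --
(0,0): no bracket -> illegal
(0,1): no bracket -> illegal
(1,0): flips 1 -> legal
(1,4): flips 1 -> legal
(2,0): flips 1 -> legal
(2,1): no bracket -> illegal
(2,4): flips 1 -> legal
(2,5): no bracket -> illegal
(3,0): no bracket -> illegal
(3,5): no bracket -> illegal
(4,0): flips 3 -> legal
(4,1): no bracket -> illegal
(4,2): flips 2 -> legal
(4,3): flips 3 -> legal
(4,4): no bracket -> illegal
(5,4): no bracket -> illegal
(5,5): no bracket -> illegal
B mobility = 7
-- W to move --
(0,1): flips 1 -> legal
(1,4): no bracket -> illegal
(1,5): no bracket -> illegal
(2,1): no bracket -> illegal
W mobility = 1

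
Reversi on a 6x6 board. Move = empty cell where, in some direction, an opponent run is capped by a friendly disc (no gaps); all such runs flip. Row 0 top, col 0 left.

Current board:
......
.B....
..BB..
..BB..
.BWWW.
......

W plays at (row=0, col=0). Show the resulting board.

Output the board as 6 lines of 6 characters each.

Place W at (0,0); scan 8 dirs for brackets.
Dir NW: edge -> no flip
Dir N: edge -> no flip
Dir NE: edge -> no flip
Dir W: edge -> no flip
Dir E: first cell '.' (not opp) -> no flip
Dir SW: edge -> no flip
Dir S: first cell '.' (not opp) -> no flip
Dir SE: opp run (1,1) (2,2) (3,3) capped by W -> flip
All flips: (1,1) (2,2) (3,3)

Answer: W.....
.W....
..WB..
..BW..
.BWWW.
......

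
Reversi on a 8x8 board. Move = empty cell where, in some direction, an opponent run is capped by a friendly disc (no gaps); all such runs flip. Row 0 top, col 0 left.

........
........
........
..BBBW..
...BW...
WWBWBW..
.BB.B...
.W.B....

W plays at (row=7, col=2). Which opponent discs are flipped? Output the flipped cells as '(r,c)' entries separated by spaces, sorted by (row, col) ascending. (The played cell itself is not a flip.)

Answer: (6,1)

Derivation:
Dir NW: opp run (6,1) capped by W -> flip
Dir N: opp run (6,2) (5,2), next='.' -> no flip
Dir NE: first cell '.' (not opp) -> no flip
Dir W: first cell 'W' (not opp) -> no flip
Dir E: opp run (7,3), next='.' -> no flip
Dir SW: edge -> no flip
Dir S: edge -> no flip
Dir SE: edge -> no flip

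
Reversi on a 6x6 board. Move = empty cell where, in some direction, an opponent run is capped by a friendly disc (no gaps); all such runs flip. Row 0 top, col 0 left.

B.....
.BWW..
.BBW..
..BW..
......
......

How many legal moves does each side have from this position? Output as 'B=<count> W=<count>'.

Answer: B=7 W=6

Derivation:
-- B to move --
(0,1): no bracket -> illegal
(0,2): flips 1 -> legal
(0,3): flips 1 -> legal
(0,4): flips 1 -> legal
(1,4): flips 3 -> legal
(2,4): flips 1 -> legal
(3,4): flips 1 -> legal
(4,2): no bracket -> illegal
(4,3): no bracket -> illegal
(4,4): flips 1 -> legal
B mobility = 7
-- W to move --
(0,1): no bracket -> illegal
(0,2): no bracket -> illegal
(1,0): flips 1 -> legal
(2,0): flips 2 -> legal
(3,0): flips 1 -> legal
(3,1): flips 2 -> legal
(4,1): flips 1 -> legal
(4,2): flips 2 -> legal
(4,3): no bracket -> illegal
W mobility = 6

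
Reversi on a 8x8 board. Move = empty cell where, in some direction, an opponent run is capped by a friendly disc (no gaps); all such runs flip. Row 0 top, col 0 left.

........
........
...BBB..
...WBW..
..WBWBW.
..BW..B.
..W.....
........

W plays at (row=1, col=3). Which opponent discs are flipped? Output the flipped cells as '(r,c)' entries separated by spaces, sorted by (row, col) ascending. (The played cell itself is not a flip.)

Dir NW: first cell '.' (not opp) -> no flip
Dir N: first cell '.' (not opp) -> no flip
Dir NE: first cell '.' (not opp) -> no flip
Dir W: first cell '.' (not opp) -> no flip
Dir E: first cell '.' (not opp) -> no flip
Dir SW: first cell '.' (not opp) -> no flip
Dir S: opp run (2,3) capped by W -> flip
Dir SE: opp run (2,4) capped by W -> flip

Answer: (2,3) (2,4)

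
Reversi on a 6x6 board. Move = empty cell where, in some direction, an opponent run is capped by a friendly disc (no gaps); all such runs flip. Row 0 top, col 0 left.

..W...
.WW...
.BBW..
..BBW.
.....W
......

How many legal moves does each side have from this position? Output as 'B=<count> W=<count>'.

Answer: B=7 W=7

Derivation:
-- B to move --
(0,0): flips 1 -> legal
(0,1): flips 1 -> legal
(0,3): flips 1 -> legal
(1,0): no bracket -> illegal
(1,3): flips 1 -> legal
(1,4): flips 1 -> legal
(2,0): no bracket -> illegal
(2,4): flips 1 -> legal
(2,5): no bracket -> illegal
(3,5): flips 1 -> legal
(4,3): no bracket -> illegal
(4,4): no bracket -> illegal
(5,4): no bracket -> illegal
(5,5): no bracket -> illegal
B mobility = 7
-- W to move --
(1,0): no bracket -> illegal
(1,3): no bracket -> illegal
(2,0): flips 2 -> legal
(2,4): no bracket -> illegal
(3,0): flips 1 -> legal
(3,1): flips 3 -> legal
(4,1): flips 1 -> legal
(4,2): flips 2 -> legal
(4,3): flips 1 -> legal
(4,4): flips 2 -> legal
W mobility = 7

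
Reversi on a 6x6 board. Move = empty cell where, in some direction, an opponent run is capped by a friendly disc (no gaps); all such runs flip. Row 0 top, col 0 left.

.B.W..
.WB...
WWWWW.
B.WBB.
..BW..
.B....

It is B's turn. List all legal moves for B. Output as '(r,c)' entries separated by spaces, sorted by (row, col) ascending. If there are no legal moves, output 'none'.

(0,0): flips 2 -> legal
(0,2): no bracket -> illegal
(0,4): no bracket -> illegal
(1,0): flips 2 -> legal
(1,3): flips 1 -> legal
(1,4): flips 1 -> legal
(1,5): flips 1 -> legal
(2,5): no bracket -> illegal
(3,1): flips 3 -> legal
(3,5): no bracket -> illegal
(4,1): no bracket -> illegal
(4,4): flips 1 -> legal
(5,2): flips 1 -> legal
(5,3): flips 1 -> legal
(5,4): no bracket -> illegal

Answer: (0,0) (1,0) (1,3) (1,4) (1,5) (3,1) (4,4) (5,2) (5,3)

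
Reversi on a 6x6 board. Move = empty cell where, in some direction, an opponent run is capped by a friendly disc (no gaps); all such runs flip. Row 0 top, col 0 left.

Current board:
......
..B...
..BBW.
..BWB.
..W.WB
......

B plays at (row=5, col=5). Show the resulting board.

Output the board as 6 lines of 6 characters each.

Place B at (5,5); scan 8 dirs for brackets.
Dir NW: opp run (4,4) (3,3) capped by B -> flip
Dir N: first cell 'B' (not opp) -> no flip
Dir NE: edge -> no flip
Dir W: first cell '.' (not opp) -> no flip
Dir E: edge -> no flip
Dir SW: edge -> no flip
Dir S: edge -> no flip
Dir SE: edge -> no flip
All flips: (3,3) (4,4)

Answer: ......
..B...
..BBW.
..BBB.
..W.BB
.....B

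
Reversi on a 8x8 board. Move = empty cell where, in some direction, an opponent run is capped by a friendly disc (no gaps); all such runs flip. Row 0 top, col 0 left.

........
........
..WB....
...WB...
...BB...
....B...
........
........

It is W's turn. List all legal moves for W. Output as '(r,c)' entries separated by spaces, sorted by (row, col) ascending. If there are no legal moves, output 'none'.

(1,2): no bracket -> illegal
(1,3): flips 1 -> legal
(1,4): no bracket -> illegal
(2,4): flips 1 -> legal
(2,5): no bracket -> illegal
(3,2): no bracket -> illegal
(3,5): flips 1 -> legal
(4,2): no bracket -> illegal
(4,5): no bracket -> illegal
(5,2): no bracket -> illegal
(5,3): flips 1 -> legal
(5,5): flips 1 -> legal
(6,3): no bracket -> illegal
(6,4): no bracket -> illegal
(6,5): no bracket -> illegal

Answer: (1,3) (2,4) (3,5) (5,3) (5,5)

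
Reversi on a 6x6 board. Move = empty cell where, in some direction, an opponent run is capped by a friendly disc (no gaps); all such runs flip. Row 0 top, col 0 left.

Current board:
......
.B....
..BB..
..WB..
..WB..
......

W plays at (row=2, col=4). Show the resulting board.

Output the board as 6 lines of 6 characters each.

Answer: ......
.B....
..BBW.
..WW..
..WB..
......

Derivation:
Place W at (2,4); scan 8 dirs for brackets.
Dir NW: first cell '.' (not opp) -> no flip
Dir N: first cell '.' (not opp) -> no flip
Dir NE: first cell '.' (not opp) -> no flip
Dir W: opp run (2,3) (2,2), next='.' -> no flip
Dir E: first cell '.' (not opp) -> no flip
Dir SW: opp run (3,3) capped by W -> flip
Dir S: first cell '.' (not opp) -> no flip
Dir SE: first cell '.' (not opp) -> no flip
All flips: (3,3)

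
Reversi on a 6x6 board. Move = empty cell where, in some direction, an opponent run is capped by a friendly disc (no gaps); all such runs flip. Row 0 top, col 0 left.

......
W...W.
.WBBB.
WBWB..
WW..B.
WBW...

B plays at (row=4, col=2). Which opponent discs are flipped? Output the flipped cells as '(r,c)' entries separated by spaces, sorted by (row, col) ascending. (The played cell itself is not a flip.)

Answer: (3,2)

Derivation:
Dir NW: first cell 'B' (not opp) -> no flip
Dir N: opp run (3,2) capped by B -> flip
Dir NE: first cell 'B' (not opp) -> no flip
Dir W: opp run (4,1) (4,0), next=edge -> no flip
Dir E: first cell '.' (not opp) -> no flip
Dir SW: first cell 'B' (not opp) -> no flip
Dir S: opp run (5,2), next=edge -> no flip
Dir SE: first cell '.' (not opp) -> no flip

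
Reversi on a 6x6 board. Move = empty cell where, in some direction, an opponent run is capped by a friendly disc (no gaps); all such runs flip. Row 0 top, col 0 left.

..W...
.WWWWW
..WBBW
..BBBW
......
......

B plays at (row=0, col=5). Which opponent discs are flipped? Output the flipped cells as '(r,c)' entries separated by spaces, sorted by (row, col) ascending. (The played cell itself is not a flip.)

Answer: (1,4)

Derivation:
Dir NW: edge -> no flip
Dir N: edge -> no flip
Dir NE: edge -> no flip
Dir W: first cell '.' (not opp) -> no flip
Dir E: edge -> no flip
Dir SW: opp run (1,4) capped by B -> flip
Dir S: opp run (1,5) (2,5) (3,5), next='.' -> no flip
Dir SE: edge -> no flip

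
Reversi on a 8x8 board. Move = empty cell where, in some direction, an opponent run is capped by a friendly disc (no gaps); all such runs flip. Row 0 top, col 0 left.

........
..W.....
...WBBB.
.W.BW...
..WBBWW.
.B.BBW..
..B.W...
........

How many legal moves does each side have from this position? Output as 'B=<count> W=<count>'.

-- B to move --
(0,1): no bracket -> illegal
(0,2): no bracket -> illegal
(0,3): no bracket -> illegal
(1,1): no bracket -> illegal
(1,3): flips 1 -> legal
(1,4): no bracket -> illegal
(2,0): flips 2 -> legal
(2,1): no bracket -> illegal
(2,2): flips 1 -> legal
(3,0): no bracket -> illegal
(3,2): no bracket -> illegal
(3,5): flips 1 -> legal
(3,6): flips 1 -> legal
(3,7): no bracket -> illegal
(4,0): no bracket -> illegal
(4,1): flips 1 -> legal
(4,7): flips 2 -> legal
(5,2): no bracket -> illegal
(5,6): flips 1 -> legal
(5,7): no bracket -> illegal
(6,3): no bracket -> illegal
(6,5): no bracket -> illegal
(6,6): flips 1 -> legal
(7,3): no bracket -> illegal
(7,4): flips 1 -> legal
(7,5): flips 1 -> legal
B mobility = 11
-- W to move --
(1,3): no bracket -> illegal
(1,4): flips 1 -> legal
(1,5): flips 2 -> legal
(1,6): flips 1 -> legal
(1,7): no bracket -> illegal
(2,2): flips 2 -> legal
(2,7): flips 3 -> legal
(3,2): flips 1 -> legal
(3,5): no bracket -> illegal
(3,6): no bracket -> illegal
(3,7): no bracket -> illegal
(4,0): no bracket -> illegal
(4,1): no bracket -> illegal
(5,0): no bracket -> illegal
(5,2): flips 3 -> legal
(6,0): flips 1 -> legal
(6,1): no bracket -> illegal
(6,3): flips 4 -> legal
(6,5): no bracket -> illegal
(7,1): no bracket -> illegal
(7,2): no bracket -> illegal
(7,3): no bracket -> illegal
W mobility = 9

Answer: B=11 W=9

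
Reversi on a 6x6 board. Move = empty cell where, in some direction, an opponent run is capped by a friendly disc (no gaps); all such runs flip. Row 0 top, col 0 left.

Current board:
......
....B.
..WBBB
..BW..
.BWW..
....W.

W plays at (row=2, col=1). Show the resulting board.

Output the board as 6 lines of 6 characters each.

Answer: ......
....B.
.WWBBB
..WW..
.BWW..
....W.

Derivation:
Place W at (2,1); scan 8 dirs for brackets.
Dir NW: first cell '.' (not opp) -> no flip
Dir N: first cell '.' (not opp) -> no flip
Dir NE: first cell '.' (not opp) -> no flip
Dir W: first cell '.' (not opp) -> no flip
Dir E: first cell 'W' (not opp) -> no flip
Dir SW: first cell '.' (not opp) -> no flip
Dir S: first cell '.' (not opp) -> no flip
Dir SE: opp run (3,2) capped by W -> flip
All flips: (3,2)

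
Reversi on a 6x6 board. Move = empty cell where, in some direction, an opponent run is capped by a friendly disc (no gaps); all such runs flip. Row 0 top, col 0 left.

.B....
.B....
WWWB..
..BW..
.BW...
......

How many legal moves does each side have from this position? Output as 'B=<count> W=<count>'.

-- B to move --
(1,0): flips 1 -> legal
(1,2): flips 1 -> legal
(1,3): no bracket -> illegal
(2,4): no bracket -> illegal
(3,0): no bracket -> illegal
(3,1): flips 1 -> legal
(3,4): flips 1 -> legal
(4,3): flips 2 -> legal
(4,4): flips 2 -> legal
(5,1): no bracket -> illegal
(5,2): flips 1 -> legal
(5,3): no bracket -> illegal
B mobility = 7
-- W to move --
(0,0): flips 1 -> legal
(0,2): flips 1 -> legal
(1,0): no bracket -> illegal
(1,2): no bracket -> illegal
(1,3): flips 1 -> legal
(1,4): no bracket -> illegal
(2,4): flips 1 -> legal
(3,0): no bracket -> illegal
(3,1): flips 1 -> legal
(3,4): no bracket -> illegal
(4,0): flips 1 -> legal
(4,3): flips 1 -> legal
(5,0): no bracket -> illegal
(5,1): no bracket -> illegal
(5,2): no bracket -> illegal
W mobility = 7

Answer: B=7 W=7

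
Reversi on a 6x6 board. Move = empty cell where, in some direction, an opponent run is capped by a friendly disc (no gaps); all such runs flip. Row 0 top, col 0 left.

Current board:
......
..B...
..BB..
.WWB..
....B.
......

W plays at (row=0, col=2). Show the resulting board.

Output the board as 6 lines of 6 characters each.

Place W at (0,2); scan 8 dirs for brackets.
Dir NW: edge -> no flip
Dir N: edge -> no flip
Dir NE: edge -> no flip
Dir W: first cell '.' (not opp) -> no flip
Dir E: first cell '.' (not opp) -> no flip
Dir SW: first cell '.' (not opp) -> no flip
Dir S: opp run (1,2) (2,2) capped by W -> flip
Dir SE: first cell '.' (not opp) -> no flip
All flips: (1,2) (2,2)

Answer: ..W...
..W...
..WB..
.WWB..
....B.
......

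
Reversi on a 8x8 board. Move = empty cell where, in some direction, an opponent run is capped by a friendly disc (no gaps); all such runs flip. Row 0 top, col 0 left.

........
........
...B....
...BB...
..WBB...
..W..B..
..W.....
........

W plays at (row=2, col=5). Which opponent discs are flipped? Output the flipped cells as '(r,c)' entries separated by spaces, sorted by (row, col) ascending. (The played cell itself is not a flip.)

Dir NW: first cell '.' (not opp) -> no flip
Dir N: first cell '.' (not opp) -> no flip
Dir NE: first cell '.' (not opp) -> no flip
Dir W: first cell '.' (not opp) -> no flip
Dir E: first cell '.' (not opp) -> no flip
Dir SW: opp run (3,4) (4,3) capped by W -> flip
Dir S: first cell '.' (not opp) -> no flip
Dir SE: first cell '.' (not opp) -> no flip

Answer: (3,4) (4,3)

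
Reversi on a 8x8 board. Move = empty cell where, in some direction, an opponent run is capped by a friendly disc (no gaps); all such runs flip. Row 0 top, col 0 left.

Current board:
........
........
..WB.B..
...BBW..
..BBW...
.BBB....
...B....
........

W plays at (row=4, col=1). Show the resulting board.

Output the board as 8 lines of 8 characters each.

Answer: ........
........
..WB.B..
...BBW..
.WWWW...
.BBB....
...B....
........

Derivation:
Place W at (4,1); scan 8 dirs for brackets.
Dir NW: first cell '.' (not opp) -> no flip
Dir N: first cell '.' (not opp) -> no flip
Dir NE: first cell '.' (not opp) -> no flip
Dir W: first cell '.' (not opp) -> no flip
Dir E: opp run (4,2) (4,3) capped by W -> flip
Dir SW: first cell '.' (not opp) -> no flip
Dir S: opp run (5,1), next='.' -> no flip
Dir SE: opp run (5,2) (6,3), next='.' -> no flip
All flips: (4,2) (4,3)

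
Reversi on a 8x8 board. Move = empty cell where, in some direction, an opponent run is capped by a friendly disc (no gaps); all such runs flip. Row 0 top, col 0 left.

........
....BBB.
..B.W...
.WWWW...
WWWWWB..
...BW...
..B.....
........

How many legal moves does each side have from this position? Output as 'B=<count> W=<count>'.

-- B to move --
(1,3): no bracket -> illegal
(2,0): flips 2 -> legal
(2,1): no bracket -> illegal
(2,3): flips 3 -> legal
(2,5): no bracket -> illegal
(3,0): no bracket -> illegal
(3,5): flips 1 -> legal
(5,0): no bracket -> illegal
(5,1): flips 3 -> legal
(5,2): flips 2 -> legal
(5,5): flips 3 -> legal
(6,3): flips 1 -> legal
(6,4): flips 4 -> legal
(6,5): no bracket -> illegal
B mobility = 8
-- W to move --
(0,3): no bracket -> illegal
(0,4): flips 1 -> legal
(0,5): no bracket -> illegal
(0,6): flips 1 -> legal
(0,7): no bracket -> illegal
(1,1): flips 1 -> legal
(1,2): flips 1 -> legal
(1,3): flips 1 -> legal
(1,7): no bracket -> illegal
(2,1): no bracket -> illegal
(2,3): no bracket -> illegal
(2,5): no bracket -> illegal
(2,6): no bracket -> illegal
(2,7): no bracket -> illegal
(3,5): no bracket -> illegal
(3,6): flips 1 -> legal
(4,6): flips 1 -> legal
(5,1): no bracket -> illegal
(5,2): flips 1 -> legal
(5,5): no bracket -> illegal
(5,6): flips 1 -> legal
(6,1): no bracket -> illegal
(6,3): flips 1 -> legal
(6,4): flips 1 -> legal
(7,1): flips 2 -> legal
(7,2): no bracket -> illegal
(7,3): no bracket -> illegal
W mobility = 12

Answer: B=8 W=12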